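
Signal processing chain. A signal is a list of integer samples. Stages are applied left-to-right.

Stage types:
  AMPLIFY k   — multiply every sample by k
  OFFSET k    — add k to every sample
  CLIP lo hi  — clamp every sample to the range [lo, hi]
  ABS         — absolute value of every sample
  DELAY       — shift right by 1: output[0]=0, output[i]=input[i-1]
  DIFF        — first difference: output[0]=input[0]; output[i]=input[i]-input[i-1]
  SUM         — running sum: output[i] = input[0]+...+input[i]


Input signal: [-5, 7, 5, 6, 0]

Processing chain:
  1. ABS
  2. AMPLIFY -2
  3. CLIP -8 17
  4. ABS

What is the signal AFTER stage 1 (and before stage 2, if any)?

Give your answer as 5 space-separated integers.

Input: [-5, 7, 5, 6, 0]
Stage 1 (ABS): |-5|=5, |7|=7, |5|=5, |6|=6, |0|=0 -> [5, 7, 5, 6, 0]

Answer: 5 7 5 6 0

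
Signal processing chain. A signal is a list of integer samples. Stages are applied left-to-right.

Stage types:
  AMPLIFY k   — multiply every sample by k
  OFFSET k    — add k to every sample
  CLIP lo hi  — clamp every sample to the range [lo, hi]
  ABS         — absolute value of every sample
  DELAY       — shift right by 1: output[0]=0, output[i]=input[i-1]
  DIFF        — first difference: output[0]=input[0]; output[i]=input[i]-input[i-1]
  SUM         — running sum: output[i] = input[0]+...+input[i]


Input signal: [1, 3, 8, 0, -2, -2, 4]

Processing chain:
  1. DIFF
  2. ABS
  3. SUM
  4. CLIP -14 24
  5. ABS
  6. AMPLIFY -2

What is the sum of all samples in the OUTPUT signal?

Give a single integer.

Input: [1, 3, 8, 0, -2, -2, 4]
Stage 1 (DIFF): s[0]=1, 3-1=2, 8-3=5, 0-8=-8, -2-0=-2, -2--2=0, 4--2=6 -> [1, 2, 5, -8, -2, 0, 6]
Stage 2 (ABS): |1|=1, |2|=2, |5|=5, |-8|=8, |-2|=2, |0|=0, |6|=6 -> [1, 2, 5, 8, 2, 0, 6]
Stage 3 (SUM): sum[0..0]=1, sum[0..1]=3, sum[0..2]=8, sum[0..3]=16, sum[0..4]=18, sum[0..5]=18, sum[0..6]=24 -> [1, 3, 8, 16, 18, 18, 24]
Stage 4 (CLIP -14 24): clip(1,-14,24)=1, clip(3,-14,24)=3, clip(8,-14,24)=8, clip(16,-14,24)=16, clip(18,-14,24)=18, clip(18,-14,24)=18, clip(24,-14,24)=24 -> [1, 3, 8, 16, 18, 18, 24]
Stage 5 (ABS): |1|=1, |3|=3, |8|=8, |16|=16, |18|=18, |18|=18, |24|=24 -> [1, 3, 8, 16, 18, 18, 24]
Stage 6 (AMPLIFY -2): 1*-2=-2, 3*-2=-6, 8*-2=-16, 16*-2=-32, 18*-2=-36, 18*-2=-36, 24*-2=-48 -> [-2, -6, -16, -32, -36, -36, -48]
Output sum: -176

Answer: -176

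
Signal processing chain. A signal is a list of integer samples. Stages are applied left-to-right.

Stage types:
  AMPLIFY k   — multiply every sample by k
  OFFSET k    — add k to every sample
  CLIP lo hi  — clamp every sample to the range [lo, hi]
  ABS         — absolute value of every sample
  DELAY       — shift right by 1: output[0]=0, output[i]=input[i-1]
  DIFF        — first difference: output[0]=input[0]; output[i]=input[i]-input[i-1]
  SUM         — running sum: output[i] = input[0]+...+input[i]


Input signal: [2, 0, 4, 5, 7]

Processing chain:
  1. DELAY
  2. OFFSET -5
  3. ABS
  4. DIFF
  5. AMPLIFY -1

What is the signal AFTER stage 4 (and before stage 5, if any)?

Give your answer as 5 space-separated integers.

Input: [2, 0, 4, 5, 7]
Stage 1 (DELAY): [0, 2, 0, 4, 5] = [0, 2, 0, 4, 5] -> [0, 2, 0, 4, 5]
Stage 2 (OFFSET -5): 0+-5=-5, 2+-5=-3, 0+-5=-5, 4+-5=-1, 5+-5=0 -> [-5, -3, -5, -1, 0]
Stage 3 (ABS): |-5|=5, |-3|=3, |-5|=5, |-1|=1, |0|=0 -> [5, 3, 5, 1, 0]
Stage 4 (DIFF): s[0]=5, 3-5=-2, 5-3=2, 1-5=-4, 0-1=-1 -> [5, -2, 2, -4, -1]

Answer: 5 -2 2 -4 -1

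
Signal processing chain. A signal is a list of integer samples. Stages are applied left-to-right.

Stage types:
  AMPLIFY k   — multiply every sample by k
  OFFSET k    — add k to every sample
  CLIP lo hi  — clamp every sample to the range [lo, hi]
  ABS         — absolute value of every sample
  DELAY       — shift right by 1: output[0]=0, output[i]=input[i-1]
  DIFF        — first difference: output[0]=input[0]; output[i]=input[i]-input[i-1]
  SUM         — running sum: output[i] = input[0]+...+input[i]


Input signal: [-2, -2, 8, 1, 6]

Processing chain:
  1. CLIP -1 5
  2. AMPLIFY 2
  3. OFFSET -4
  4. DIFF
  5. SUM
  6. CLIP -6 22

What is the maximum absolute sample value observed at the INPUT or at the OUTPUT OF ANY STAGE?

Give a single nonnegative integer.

Input: [-2, -2, 8, 1, 6] (max |s|=8)
Stage 1 (CLIP -1 5): clip(-2,-1,5)=-1, clip(-2,-1,5)=-1, clip(8,-1,5)=5, clip(1,-1,5)=1, clip(6,-1,5)=5 -> [-1, -1, 5, 1, 5] (max |s|=5)
Stage 2 (AMPLIFY 2): -1*2=-2, -1*2=-2, 5*2=10, 1*2=2, 5*2=10 -> [-2, -2, 10, 2, 10] (max |s|=10)
Stage 3 (OFFSET -4): -2+-4=-6, -2+-4=-6, 10+-4=6, 2+-4=-2, 10+-4=6 -> [-6, -6, 6, -2, 6] (max |s|=6)
Stage 4 (DIFF): s[0]=-6, -6--6=0, 6--6=12, -2-6=-8, 6--2=8 -> [-6, 0, 12, -8, 8] (max |s|=12)
Stage 5 (SUM): sum[0..0]=-6, sum[0..1]=-6, sum[0..2]=6, sum[0..3]=-2, sum[0..4]=6 -> [-6, -6, 6, -2, 6] (max |s|=6)
Stage 6 (CLIP -6 22): clip(-6,-6,22)=-6, clip(-6,-6,22)=-6, clip(6,-6,22)=6, clip(-2,-6,22)=-2, clip(6,-6,22)=6 -> [-6, -6, 6, -2, 6] (max |s|=6)
Overall max amplitude: 12

Answer: 12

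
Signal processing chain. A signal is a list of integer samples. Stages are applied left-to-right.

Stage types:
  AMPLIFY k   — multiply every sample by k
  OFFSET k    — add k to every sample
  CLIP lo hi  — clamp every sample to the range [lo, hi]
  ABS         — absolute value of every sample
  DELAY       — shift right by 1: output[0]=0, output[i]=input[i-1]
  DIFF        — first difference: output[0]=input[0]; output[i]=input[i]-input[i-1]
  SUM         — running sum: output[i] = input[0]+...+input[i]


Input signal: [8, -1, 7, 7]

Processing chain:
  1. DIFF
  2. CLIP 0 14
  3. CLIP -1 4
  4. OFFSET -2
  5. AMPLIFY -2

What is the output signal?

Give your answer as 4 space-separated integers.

Input: [8, -1, 7, 7]
Stage 1 (DIFF): s[0]=8, -1-8=-9, 7--1=8, 7-7=0 -> [8, -9, 8, 0]
Stage 2 (CLIP 0 14): clip(8,0,14)=8, clip(-9,0,14)=0, clip(8,0,14)=8, clip(0,0,14)=0 -> [8, 0, 8, 0]
Stage 3 (CLIP -1 4): clip(8,-1,4)=4, clip(0,-1,4)=0, clip(8,-1,4)=4, clip(0,-1,4)=0 -> [4, 0, 4, 0]
Stage 4 (OFFSET -2): 4+-2=2, 0+-2=-2, 4+-2=2, 0+-2=-2 -> [2, -2, 2, -2]
Stage 5 (AMPLIFY -2): 2*-2=-4, -2*-2=4, 2*-2=-4, -2*-2=4 -> [-4, 4, -4, 4]

Answer: -4 4 -4 4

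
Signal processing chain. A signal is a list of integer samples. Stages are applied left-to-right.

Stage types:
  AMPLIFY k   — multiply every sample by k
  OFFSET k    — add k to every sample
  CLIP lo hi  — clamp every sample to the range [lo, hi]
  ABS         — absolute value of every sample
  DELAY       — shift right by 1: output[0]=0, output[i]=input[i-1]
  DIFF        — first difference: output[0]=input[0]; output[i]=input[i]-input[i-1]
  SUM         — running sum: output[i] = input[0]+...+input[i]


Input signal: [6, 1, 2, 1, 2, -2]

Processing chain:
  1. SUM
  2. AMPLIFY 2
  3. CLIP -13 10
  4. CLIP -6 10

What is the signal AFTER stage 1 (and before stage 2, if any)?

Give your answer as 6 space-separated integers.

Answer: 6 7 9 10 12 10

Derivation:
Input: [6, 1, 2, 1, 2, -2]
Stage 1 (SUM): sum[0..0]=6, sum[0..1]=7, sum[0..2]=9, sum[0..3]=10, sum[0..4]=12, sum[0..5]=10 -> [6, 7, 9, 10, 12, 10]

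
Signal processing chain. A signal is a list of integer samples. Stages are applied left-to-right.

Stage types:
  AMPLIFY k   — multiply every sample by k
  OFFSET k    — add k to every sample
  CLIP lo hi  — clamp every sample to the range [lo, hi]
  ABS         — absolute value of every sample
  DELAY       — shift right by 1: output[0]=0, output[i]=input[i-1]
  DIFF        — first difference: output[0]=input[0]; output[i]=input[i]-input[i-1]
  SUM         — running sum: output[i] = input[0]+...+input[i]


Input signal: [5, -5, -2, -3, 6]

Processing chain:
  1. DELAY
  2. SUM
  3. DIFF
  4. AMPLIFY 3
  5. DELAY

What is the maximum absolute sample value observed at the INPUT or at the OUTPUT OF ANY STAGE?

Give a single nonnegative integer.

Answer: 15

Derivation:
Input: [5, -5, -2, -3, 6] (max |s|=6)
Stage 1 (DELAY): [0, 5, -5, -2, -3] = [0, 5, -5, -2, -3] -> [0, 5, -5, -2, -3] (max |s|=5)
Stage 2 (SUM): sum[0..0]=0, sum[0..1]=5, sum[0..2]=0, sum[0..3]=-2, sum[0..4]=-5 -> [0, 5, 0, -2, -5] (max |s|=5)
Stage 3 (DIFF): s[0]=0, 5-0=5, 0-5=-5, -2-0=-2, -5--2=-3 -> [0, 5, -5, -2, -3] (max |s|=5)
Stage 4 (AMPLIFY 3): 0*3=0, 5*3=15, -5*3=-15, -2*3=-6, -3*3=-9 -> [0, 15, -15, -6, -9] (max |s|=15)
Stage 5 (DELAY): [0, 0, 15, -15, -6] = [0, 0, 15, -15, -6] -> [0, 0, 15, -15, -6] (max |s|=15)
Overall max amplitude: 15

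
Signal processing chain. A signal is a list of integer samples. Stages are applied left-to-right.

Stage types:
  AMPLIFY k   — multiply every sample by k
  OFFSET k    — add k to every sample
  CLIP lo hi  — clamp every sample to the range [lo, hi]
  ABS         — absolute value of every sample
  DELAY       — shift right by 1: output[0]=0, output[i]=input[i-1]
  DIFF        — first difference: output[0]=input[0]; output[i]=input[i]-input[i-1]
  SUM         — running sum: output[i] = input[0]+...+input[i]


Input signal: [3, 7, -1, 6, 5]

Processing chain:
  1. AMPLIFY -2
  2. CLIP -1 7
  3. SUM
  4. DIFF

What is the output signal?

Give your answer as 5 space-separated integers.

Answer: -1 -1 2 -1 -1

Derivation:
Input: [3, 7, -1, 6, 5]
Stage 1 (AMPLIFY -2): 3*-2=-6, 7*-2=-14, -1*-2=2, 6*-2=-12, 5*-2=-10 -> [-6, -14, 2, -12, -10]
Stage 2 (CLIP -1 7): clip(-6,-1,7)=-1, clip(-14,-1,7)=-1, clip(2,-1,7)=2, clip(-12,-1,7)=-1, clip(-10,-1,7)=-1 -> [-1, -1, 2, -1, -1]
Stage 3 (SUM): sum[0..0]=-1, sum[0..1]=-2, sum[0..2]=0, sum[0..3]=-1, sum[0..4]=-2 -> [-1, -2, 0, -1, -2]
Stage 4 (DIFF): s[0]=-1, -2--1=-1, 0--2=2, -1-0=-1, -2--1=-1 -> [-1, -1, 2, -1, -1]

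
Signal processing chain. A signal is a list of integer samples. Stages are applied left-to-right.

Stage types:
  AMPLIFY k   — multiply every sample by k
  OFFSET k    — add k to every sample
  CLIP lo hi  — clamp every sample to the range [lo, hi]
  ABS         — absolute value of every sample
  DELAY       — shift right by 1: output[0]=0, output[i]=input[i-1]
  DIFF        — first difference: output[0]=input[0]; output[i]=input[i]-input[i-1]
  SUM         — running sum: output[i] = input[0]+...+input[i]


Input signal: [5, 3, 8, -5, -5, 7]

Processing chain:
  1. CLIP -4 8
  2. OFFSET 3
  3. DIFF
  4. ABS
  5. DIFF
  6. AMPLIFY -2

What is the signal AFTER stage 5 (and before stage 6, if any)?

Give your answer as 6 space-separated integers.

Input: [5, 3, 8, -5, -5, 7]
Stage 1 (CLIP -4 8): clip(5,-4,8)=5, clip(3,-4,8)=3, clip(8,-4,8)=8, clip(-5,-4,8)=-4, clip(-5,-4,8)=-4, clip(7,-4,8)=7 -> [5, 3, 8, -4, -4, 7]
Stage 2 (OFFSET 3): 5+3=8, 3+3=6, 8+3=11, -4+3=-1, -4+3=-1, 7+3=10 -> [8, 6, 11, -1, -1, 10]
Stage 3 (DIFF): s[0]=8, 6-8=-2, 11-6=5, -1-11=-12, -1--1=0, 10--1=11 -> [8, -2, 5, -12, 0, 11]
Stage 4 (ABS): |8|=8, |-2|=2, |5|=5, |-12|=12, |0|=0, |11|=11 -> [8, 2, 5, 12, 0, 11]
Stage 5 (DIFF): s[0]=8, 2-8=-6, 5-2=3, 12-5=7, 0-12=-12, 11-0=11 -> [8, -6, 3, 7, -12, 11]

Answer: 8 -6 3 7 -12 11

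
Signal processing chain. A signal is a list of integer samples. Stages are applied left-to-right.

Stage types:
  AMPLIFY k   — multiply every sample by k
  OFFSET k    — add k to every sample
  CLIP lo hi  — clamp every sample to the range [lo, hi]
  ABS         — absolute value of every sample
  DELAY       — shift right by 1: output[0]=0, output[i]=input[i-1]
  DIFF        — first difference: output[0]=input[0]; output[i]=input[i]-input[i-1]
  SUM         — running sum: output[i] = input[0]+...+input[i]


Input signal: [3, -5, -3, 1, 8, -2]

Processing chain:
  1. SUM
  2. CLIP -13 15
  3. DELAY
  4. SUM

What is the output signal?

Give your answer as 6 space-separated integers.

Input: [3, -5, -3, 1, 8, -2]
Stage 1 (SUM): sum[0..0]=3, sum[0..1]=-2, sum[0..2]=-5, sum[0..3]=-4, sum[0..4]=4, sum[0..5]=2 -> [3, -2, -5, -4, 4, 2]
Stage 2 (CLIP -13 15): clip(3,-13,15)=3, clip(-2,-13,15)=-2, clip(-5,-13,15)=-5, clip(-4,-13,15)=-4, clip(4,-13,15)=4, clip(2,-13,15)=2 -> [3, -2, -5, -4, 4, 2]
Stage 3 (DELAY): [0, 3, -2, -5, -4, 4] = [0, 3, -2, -5, -4, 4] -> [0, 3, -2, -5, -4, 4]
Stage 4 (SUM): sum[0..0]=0, sum[0..1]=3, sum[0..2]=1, sum[0..3]=-4, sum[0..4]=-8, sum[0..5]=-4 -> [0, 3, 1, -4, -8, -4]

Answer: 0 3 1 -4 -8 -4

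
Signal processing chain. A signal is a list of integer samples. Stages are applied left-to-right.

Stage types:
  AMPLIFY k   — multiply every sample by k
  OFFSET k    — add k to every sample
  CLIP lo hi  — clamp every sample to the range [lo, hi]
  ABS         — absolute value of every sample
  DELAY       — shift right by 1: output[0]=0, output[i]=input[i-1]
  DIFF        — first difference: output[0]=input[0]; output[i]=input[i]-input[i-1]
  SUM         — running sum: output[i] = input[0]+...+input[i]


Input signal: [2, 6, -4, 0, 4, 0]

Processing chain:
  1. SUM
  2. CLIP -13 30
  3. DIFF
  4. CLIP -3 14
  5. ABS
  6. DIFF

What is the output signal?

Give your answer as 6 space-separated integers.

Answer: 2 4 -3 -3 4 -4

Derivation:
Input: [2, 6, -4, 0, 4, 0]
Stage 1 (SUM): sum[0..0]=2, sum[0..1]=8, sum[0..2]=4, sum[0..3]=4, sum[0..4]=8, sum[0..5]=8 -> [2, 8, 4, 4, 8, 8]
Stage 2 (CLIP -13 30): clip(2,-13,30)=2, clip(8,-13,30)=8, clip(4,-13,30)=4, clip(4,-13,30)=4, clip(8,-13,30)=8, clip(8,-13,30)=8 -> [2, 8, 4, 4, 8, 8]
Stage 3 (DIFF): s[0]=2, 8-2=6, 4-8=-4, 4-4=0, 8-4=4, 8-8=0 -> [2, 6, -4, 0, 4, 0]
Stage 4 (CLIP -3 14): clip(2,-3,14)=2, clip(6,-3,14)=6, clip(-4,-3,14)=-3, clip(0,-3,14)=0, clip(4,-3,14)=4, clip(0,-3,14)=0 -> [2, 6, -3, 0, 4, 0]
Stage 5 (ABS): |2|=2, |6|=6, |-3|=3, |0|=0, |4|=4, |0|=0 -> [2, 6, 3, 0, 4, 0]
Stage 6 (DIFF): s[0]=2, 6-2=4, 3-6=-3, 0-3=-3, 4-0=4, 0-4=-4 -> [2, 4, -3, -3, 4, -4]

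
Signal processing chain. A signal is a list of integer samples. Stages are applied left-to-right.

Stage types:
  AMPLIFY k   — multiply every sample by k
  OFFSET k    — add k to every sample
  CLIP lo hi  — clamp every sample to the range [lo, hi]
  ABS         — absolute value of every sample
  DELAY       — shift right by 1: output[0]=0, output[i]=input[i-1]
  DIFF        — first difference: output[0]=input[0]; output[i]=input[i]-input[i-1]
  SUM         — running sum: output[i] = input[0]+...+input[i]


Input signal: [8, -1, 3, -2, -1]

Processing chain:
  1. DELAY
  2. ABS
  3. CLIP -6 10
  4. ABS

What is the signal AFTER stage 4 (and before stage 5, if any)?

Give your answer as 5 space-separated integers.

Input: [8, -1, 3, -2, -1]
Stage 1 (DELAY): [0, 8, -1, 3, -2] = [0, 8, -1, 3, -2] -> [0, 8, -1, 3, -2]
Stage 2 (ABS): |0|=0, |8|=8, |-1|=1, |3|=3, |-2|=2 -> [0, 8, 1, 3, 2]
Stage 3 (CLIP -6 10): clip(0,-6,10)=0, clip(8,-6,10)=8, clip(1,-6,10)=1, clip(3,-6,10)=3, clip(2,-6,10)=2 -> [0, 8, 1, 3, 2]
Stage 4 (ABS): |0|=0, |8|=8, |1|=1, |3|=3, |2|=2 -> [0, 8, 1, 3, 2]

Answer: 0 8 1 3 2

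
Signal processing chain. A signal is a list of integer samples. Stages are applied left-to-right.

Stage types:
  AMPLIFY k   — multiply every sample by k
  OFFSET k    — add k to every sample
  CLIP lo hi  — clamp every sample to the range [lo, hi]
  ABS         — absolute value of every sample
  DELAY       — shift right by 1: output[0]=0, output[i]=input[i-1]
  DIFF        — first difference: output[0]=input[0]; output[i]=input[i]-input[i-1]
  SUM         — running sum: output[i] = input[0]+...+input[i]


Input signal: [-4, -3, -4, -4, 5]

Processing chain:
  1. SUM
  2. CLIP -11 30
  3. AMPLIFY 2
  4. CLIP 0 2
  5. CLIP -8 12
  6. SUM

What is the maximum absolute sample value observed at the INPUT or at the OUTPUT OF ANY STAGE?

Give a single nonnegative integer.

Input: [-4, -3, -4, -4, 5] (max |s|=5)
Stage 1 (SUM): sum[0..0]=-4, sum[0..1]=-7, sum[0..2]=-11, sum[0..3]=-15, sum[0..4]=-10 -> [-4, -7, -11, -15, -10] (max |s|=15)
Stage 2 (CLIP -11 30): clip(-4,-11,30)=-4, clip(-7,-11,30)=-7, clip(-11,-11,30)=-11, clip(-15,-11,30)=-11, clip(-10,-11,30)=-10 -> [-4, -7, -11, -11, -10] (max |s|=11)
Stage 3 (AMPLIFY 2): -4*2=-8, -7*2=-14, -11*2=-22, -11*2=-22, -10*2=-20 -> [-8, -14, -22, -22, -20] (max |s|=22)
Stage 4 (CLIP 0 2): clip(-8,0,2)=0, clip(-14,0,2)=0, clip(-22,0,2)=0, clip(-22,0,2)=0, clip(-20,0,2)=0 -> [0, 0, 0, 0, 0] (max |s|=0)
Stage 5 (CLIP -8 12): clip(0,-8,12)=0, clip(0,-8,12)=0, clip(0,-8,12)=0, clip(0,-8,12)=0, clip(0,-8,12)=0 -> [0, 0, 0, 0, 0] (max |s|=0)
Stage 6 (SUM): sum[0..0]=0, sum[0..1]=0, sum[0..2]=0, sum[0..3]=0, sum[0..4]=0 -> [0, 0, 0, 0, 0] (max |s|=0)
Overall max amplitude: 22

Answer: 22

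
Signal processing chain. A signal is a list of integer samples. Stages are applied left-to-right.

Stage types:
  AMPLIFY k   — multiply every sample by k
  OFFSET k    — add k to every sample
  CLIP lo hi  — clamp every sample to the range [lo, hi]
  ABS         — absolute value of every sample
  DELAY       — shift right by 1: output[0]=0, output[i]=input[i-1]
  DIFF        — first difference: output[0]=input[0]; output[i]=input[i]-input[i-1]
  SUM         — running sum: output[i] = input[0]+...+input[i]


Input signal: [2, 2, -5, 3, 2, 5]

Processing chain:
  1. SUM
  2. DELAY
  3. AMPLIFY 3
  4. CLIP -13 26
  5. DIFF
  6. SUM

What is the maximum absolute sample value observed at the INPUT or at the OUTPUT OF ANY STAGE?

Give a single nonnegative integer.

Answer: 15

Derivation:
Input: [2, 2, -5, 3, 2, 5] (max |s|=5)
Stage 1 (SUM): sum[0..0]=2, sum[0..1]=4, sum[0..2]=-1, sum[0..3]=2, sum[0..4]=4, sum[0..5]=9 -> [2, 4, -1, 2, 4, 9] (max |s|=9)
Stage 2 (DELAY): [0, 2, 4, -1, 2, 4] = [0, 2, 4, -1, 2, 4] -> [0, 2, 4, -1, 2, 4] (max |s|=4)
Stage 3 (AMPLIFY 3): 0*3=0, 2*3=6, 4*3=12, -1*3=-3, 2*3=6, 4*3=12 -> [0, 6, 12, -3, 6, 12] (max |s|=12)
Stage 4 (CLIP -13 26): clip(0,-13,26)=0, clip(6,-13,26)=6, clip(12,-13,26)=12, clip(-3,-13,26)=-3, clip(6,-13,26)=6, clip(12,-13,26)=12 -> [0, 6, 12, -3, 6, 12] (max |s|=12)
Stage 5 (DIFF): s[0]=0, 6-0=6, 12-6=6, -3-12=-15, 6--3=9, 12-6=6 -> [0, 6, 6, -15, 9, 6] (max |s|=15)
Stage 6 (SUM): sum[0..0]=0, sum[0..1]=6, sum[0..2]=12, sum[0..3]=-3, sum[0..4]=6, sum[0..5]=12 -> [0, 6, 12, -3, 6, 12] (max |s|=12)
Overall max amplitude: 15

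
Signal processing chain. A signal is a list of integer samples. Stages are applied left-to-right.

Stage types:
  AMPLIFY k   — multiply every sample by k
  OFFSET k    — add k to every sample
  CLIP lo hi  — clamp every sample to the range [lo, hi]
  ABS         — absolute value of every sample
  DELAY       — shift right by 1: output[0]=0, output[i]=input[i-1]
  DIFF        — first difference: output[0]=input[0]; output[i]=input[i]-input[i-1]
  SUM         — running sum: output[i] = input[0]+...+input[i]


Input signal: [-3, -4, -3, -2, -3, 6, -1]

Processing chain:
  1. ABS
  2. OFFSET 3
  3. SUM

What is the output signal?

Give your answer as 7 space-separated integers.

Input: [-3, -4, -3, -2, -3, 6, -1]
Stage 1 (ABS): |-3|=3, |-4|=4, |-3|=3, |-2|=2, |-3|=3, |6|=6, |-1|=1 -> [3, 4, 3, 2, 3, 6, 1]
Stage 2 (OFFSET 3): 3+3=6, 4+3=7, 3+3=6, 2+3=5, 3+3=6, 6+3=9, 1+3=4 -> [6, 7, 6, 5, 6, 9, 4]
Stage 3 (SUM): sum[0..0]=6, sum[0..1]=13, sum[0..2]=19, sum[0..3]=24, sum[0..4]=30, sum[0..5]=39, sum[0..6]=43 -> [6, 13, 19, 24, 30, 39, 43]

Answer: 6 13 19 24 30 39 43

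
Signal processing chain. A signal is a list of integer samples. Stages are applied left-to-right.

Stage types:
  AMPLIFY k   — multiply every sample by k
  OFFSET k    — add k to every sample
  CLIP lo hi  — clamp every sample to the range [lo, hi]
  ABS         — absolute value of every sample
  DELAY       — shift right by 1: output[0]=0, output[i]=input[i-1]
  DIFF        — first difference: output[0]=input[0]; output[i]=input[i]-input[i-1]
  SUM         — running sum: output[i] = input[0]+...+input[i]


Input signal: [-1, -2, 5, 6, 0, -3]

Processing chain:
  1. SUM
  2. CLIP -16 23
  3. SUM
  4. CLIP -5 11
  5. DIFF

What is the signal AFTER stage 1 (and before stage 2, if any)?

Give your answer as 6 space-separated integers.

Input: [-1, -2, 5, 6, 0, -3]
Stage 1 (SUM): sum[0..0]=-1, sum[0..1]=-3, sum[0..2]=2, sum[0..3]=8, sum[0..4]=8, sum[0..5]=5 -> [-1, -3, 2, 8, 8, 5]

Answer: -1 -3 2 8 8 5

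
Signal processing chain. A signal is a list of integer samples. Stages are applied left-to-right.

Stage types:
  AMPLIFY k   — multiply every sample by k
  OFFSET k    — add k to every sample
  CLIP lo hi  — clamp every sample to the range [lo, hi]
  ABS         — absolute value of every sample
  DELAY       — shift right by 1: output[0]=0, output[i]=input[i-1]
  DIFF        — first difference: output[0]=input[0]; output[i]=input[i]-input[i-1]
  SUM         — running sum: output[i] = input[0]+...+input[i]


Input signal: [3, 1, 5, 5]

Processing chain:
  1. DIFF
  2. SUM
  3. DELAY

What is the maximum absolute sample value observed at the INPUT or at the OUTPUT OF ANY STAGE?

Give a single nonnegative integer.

Input: [3, 1, 5, 5] (max |s|=5)
Stage 1 (DIFF): s[0]=3, 1-3=-2, 5-1=4, 5-5=0 -> [3, -2, 4, 0] (max |s|=4)
Stage 2 (SUM): sum[0..0]=3, sum[0..1]=1, sum[0..2]=5, sum[0..3]=5 -> [3, 1, 5, 5] (max |s|=5)
Stage 3 (DELAY): [0, 3, 1, 5] = [0, 3, 1, 5] -> [0, 3, 1, 5] (max |s|=5)
Overall max amplitude: 5

Answer: 5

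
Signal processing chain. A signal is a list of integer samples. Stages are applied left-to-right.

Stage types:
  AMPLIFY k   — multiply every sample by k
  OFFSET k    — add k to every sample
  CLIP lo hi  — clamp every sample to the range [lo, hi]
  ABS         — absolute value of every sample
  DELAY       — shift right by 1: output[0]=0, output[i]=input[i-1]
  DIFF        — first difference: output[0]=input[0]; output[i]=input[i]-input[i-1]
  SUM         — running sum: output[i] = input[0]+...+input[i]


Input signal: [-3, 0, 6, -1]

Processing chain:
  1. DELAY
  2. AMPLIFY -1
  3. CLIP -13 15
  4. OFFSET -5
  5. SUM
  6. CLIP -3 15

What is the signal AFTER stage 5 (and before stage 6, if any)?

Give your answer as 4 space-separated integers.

Answer: -5 -7 -12 -23

Derivation:
Input: [-3, 0, 6, -1]
Stage 1 (DELAY): [0, -3, 0, 6] = [0, -3, 0, 6] -> [0, -3, 0, 6]
Stage 2 (AMPLIFY -1): 0*-1=0, -3*-1=3, 0*-1=0, 6*-1=-6 -> [0, 3, 0, -6]
Stage 3 (CLIP -13 15): clip(0,-13,15)=0, clip(3,-13,15)=3, clip(0,-13,15)=0, clip(-6,-13,15)=-6 -> [0, 3, 0, -6]
Stage 4 (OFFSET -5): 0+-5=-5, 3+-5=-2, 0+-5=-5, -6+-5=-11 -> [-5, -2, -5, -11]
Stage 5 (SUM): sum[0..0]=-5, sum[0..1]=-7, sum[0..2]=-12, sum[0..3]=-23 -> [-5, -7, -12, -23]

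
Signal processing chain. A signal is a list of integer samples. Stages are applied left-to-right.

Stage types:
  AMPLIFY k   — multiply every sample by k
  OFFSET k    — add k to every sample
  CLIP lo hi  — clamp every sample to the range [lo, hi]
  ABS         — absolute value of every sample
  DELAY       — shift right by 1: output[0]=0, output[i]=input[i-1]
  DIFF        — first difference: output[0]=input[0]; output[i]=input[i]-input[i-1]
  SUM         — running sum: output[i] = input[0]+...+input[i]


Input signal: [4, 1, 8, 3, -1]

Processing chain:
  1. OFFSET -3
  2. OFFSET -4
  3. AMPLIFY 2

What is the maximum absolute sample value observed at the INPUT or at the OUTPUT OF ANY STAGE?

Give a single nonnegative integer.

Answer: 16

Derivation:
Input: [4, 1, 8, 3, -1] (max |s|=8)
Stage 1 (OFFSET -3): 4+-3=1, 1+-3=-2, 8+-3=5, 3+-3=0, -1+-3=-4 -> [1, -2, 5, 0, -4] (max |s|=5)
Stage 2 (OFFSET -4): 1+-4=-3, -2+-4=-6, 5+-4=1, 0+-4=-4, -4+-4=-8 -> [-3, -6, 1, -4, -8] (max |s|=8)
Stage 3 (AMPLIFY 2): -3*2=-6, -6*2=-12, 1*2=2, -4*2=-8, -8*2=-16 -> [-6, -12, 2, -8, -16] (max |s|=16)
Overall max amplitude: 16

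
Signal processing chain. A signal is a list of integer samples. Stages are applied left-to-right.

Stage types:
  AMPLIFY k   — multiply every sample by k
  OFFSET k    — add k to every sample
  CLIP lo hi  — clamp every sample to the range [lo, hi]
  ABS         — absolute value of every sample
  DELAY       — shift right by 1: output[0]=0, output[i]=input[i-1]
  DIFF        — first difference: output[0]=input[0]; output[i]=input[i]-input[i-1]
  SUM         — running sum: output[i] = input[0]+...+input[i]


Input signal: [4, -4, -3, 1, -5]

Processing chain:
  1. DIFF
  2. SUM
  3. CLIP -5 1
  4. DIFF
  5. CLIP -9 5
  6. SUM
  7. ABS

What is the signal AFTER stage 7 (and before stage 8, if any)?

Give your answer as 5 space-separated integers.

Input: [4, -4, -3, 1, -5]
Stage 1 (DIFF): s[0]=4, -4-4=-8, -3--4=1, 1--3=4, -5-1=-6 -> [4, -8, 1, 4, -6]
Stage 2 (SUM): sum[0..0]=4, sum[0..1]=-4, sum[0..2]=-3, sum[0..3]=1, sum[0..4]=-5 -> [4, -4, -3, 1, -5]
Stage 3 (CLIP -5 1): clip(4,-5,1)=1, clip(-4,-5,1)=-4, clip(-3,-5,1)=-3, clip(1,-5,1)=1, clip(-5,-5,1)=-5 -> [1, -4, -3, 1, -5]
Stage 4 (DIFF): s[0]=1, -4-1=-5, -3--4=1, 1--3=4, -5-1=-6 -> [1, -5, 1, 4, -6]
Stage 5 (CLIP -9 5): clip(1,-9,5)=1, clip(-5,-9,5)=-5, clip(1,-9,5)=1, clip(4,-9,5)=4, clip(-6,-9,5)=-6 -> [1, -5, 1, 4, -6]
Stage 6 (SUM): sum[0..0]=1, sum[0..1]=-4, sum[0..2]=-3, sum[0..3]=1, sum[0..4]=-5 -> [1, -4, -3, 1, -5]
Stage 7 (ABS): |1|=1, |-4|=4, |-3|=3, |1|=1, |-5|=5 -> [1, 4, 3, 1, 5]

Answer: 1 4 3 1 5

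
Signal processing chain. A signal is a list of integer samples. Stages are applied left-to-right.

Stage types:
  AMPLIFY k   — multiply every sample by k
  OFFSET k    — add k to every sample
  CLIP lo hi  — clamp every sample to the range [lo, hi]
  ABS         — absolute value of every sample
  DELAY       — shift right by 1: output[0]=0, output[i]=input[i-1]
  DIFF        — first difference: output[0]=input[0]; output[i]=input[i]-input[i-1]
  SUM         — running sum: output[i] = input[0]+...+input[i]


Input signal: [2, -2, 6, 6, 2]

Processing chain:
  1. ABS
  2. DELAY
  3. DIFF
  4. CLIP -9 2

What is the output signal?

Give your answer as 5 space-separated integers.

Answer: 0 2 0 2 0

Derivation:
Input: [2, -2, 6, 6, 2]
Stage 1 (ABS): |2|=2, |-2|=2, |6|=6, |6|=6, |2|=2 -> [2, 2, 6, 6, 2]
Stage 2 (DELAY): [0, 2, 2, 6, 6] = [0, 2, 2, 6, 6] -> [0, 2, 2, 6, 6]
Stage 3 (DIFF): s[0]=0, 2-0=2, 2-2=0, 6-2=4, 6-6=0 -> [0, 2, 0, 4, 0]
Stage 4 (CLIP -9 2): clip(0,-9,2)=0, clip(2,-9,2)=2, clip(0,-9,2)=0, clip(4,-9,2)=2, clip(0,-9,2)=0 -> [0, 2, 0, 2, 0]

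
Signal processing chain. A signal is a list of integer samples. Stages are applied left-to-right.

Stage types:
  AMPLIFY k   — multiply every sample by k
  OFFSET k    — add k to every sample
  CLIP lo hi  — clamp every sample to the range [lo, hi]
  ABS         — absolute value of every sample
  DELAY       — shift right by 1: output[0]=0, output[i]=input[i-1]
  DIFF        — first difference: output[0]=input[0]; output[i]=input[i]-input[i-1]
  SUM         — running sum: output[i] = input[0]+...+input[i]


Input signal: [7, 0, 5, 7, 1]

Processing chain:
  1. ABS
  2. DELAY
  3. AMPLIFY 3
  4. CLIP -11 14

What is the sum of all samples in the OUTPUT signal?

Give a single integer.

Input: [7, 0, 5, 7, 1]
Stage 1 (ABS): |7|=7, |0|=0, |5|=5, |7|=7, |1|=1 -> [7, 0, 5, 7, 1]
Stage 2 (DELAY): [0, 7, 0, 5, 7] = [0, 7, 0, 5, 7] -> [0, 7, 0, 5, 7]
Stage 3 (AMPLIFY 3): 0*3=0, 7*3=21, 0*3=0, 5*3=15, 7*3=21 -> [0, 21, 0, 15, 21]
Stage 4 (CLIP -11 14): clip(0,-11,14)=0, clip(21,-11,14)=14, clip(0,-11,14)=0, clip(15,-11,14)=14, clip(21,-11,14)=14 -> [0, 14, 0, 14, 14]
Output sum: 42

Answer: 42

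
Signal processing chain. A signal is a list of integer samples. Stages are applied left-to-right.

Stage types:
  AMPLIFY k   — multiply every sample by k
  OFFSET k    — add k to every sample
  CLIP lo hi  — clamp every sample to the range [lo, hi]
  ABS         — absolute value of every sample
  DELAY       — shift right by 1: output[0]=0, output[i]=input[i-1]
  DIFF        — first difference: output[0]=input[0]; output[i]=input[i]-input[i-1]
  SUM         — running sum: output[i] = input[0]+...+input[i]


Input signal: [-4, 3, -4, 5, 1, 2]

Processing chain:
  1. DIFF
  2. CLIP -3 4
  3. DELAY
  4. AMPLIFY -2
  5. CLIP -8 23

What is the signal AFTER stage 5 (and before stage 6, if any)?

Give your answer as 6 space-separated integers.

Answer: 0 6 -8 6 -8 6

Derivation:
Input: [-4, 3, -4, 5, 1, 2]
Stage 1 (DIFF): s[0]=-4, 3--4=7, -4-3=-7, 5--4=9, 1-5=-4, 2-1=1 -> [-4, 7, -7, 9, -4, 1]
Stage 2 (CLIP -3 4): clip(-4,-3,4)=-3, clip(7,-3,4)=4, clip(-7,-3,4)=-3, clip(9,-3,4)=4, clip(-4,-3,4)=-3, clip(1,-3,4)=1 -> [-3, 4, -3, 4, -3, 1]
Stage 3 (DELAY): [0, -3, 4, -3, 4, -3] = [0, -3, 4, -3, 4, -3] -> [0, -3, 4, -3, 4, -3]
Stage 4 (AMPLIFY -2): 0*-2=0, -3*-2=6, 4*-2=-8, -3*-2=6, 4*-2=-8, -3*-2=6 -> [0, 6, -8, 6, -8, 6]
Stage 5 (CLIP -8 23): clip(0,-8,23)=0, clip(6,-8,23)=6, clip(-8,-8,23)=-8, clip(6,-8,23)=6, clip(-8,-8,23)=-8, clip(6,-8,23)=6 -> [0, 6, -8, 6, -8, 6]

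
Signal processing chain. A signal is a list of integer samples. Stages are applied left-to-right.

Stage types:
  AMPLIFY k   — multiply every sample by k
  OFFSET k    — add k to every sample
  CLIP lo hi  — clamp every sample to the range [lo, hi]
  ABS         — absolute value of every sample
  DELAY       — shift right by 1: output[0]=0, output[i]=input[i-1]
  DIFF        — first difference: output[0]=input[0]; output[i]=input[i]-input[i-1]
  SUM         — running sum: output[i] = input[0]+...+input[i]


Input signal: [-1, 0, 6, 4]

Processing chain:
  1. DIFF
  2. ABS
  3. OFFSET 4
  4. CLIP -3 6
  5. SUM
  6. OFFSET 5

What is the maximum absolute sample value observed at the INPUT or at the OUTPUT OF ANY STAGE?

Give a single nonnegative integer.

Answer: 27

Derivation:
Input: [-1, 0, 6, 4] (max |s|=6)
Stage 1 (DIFF): s[0]=-1, 0--1=1, 6-0=6, 4-6=-2 -> [-1, 1, 6, -2] (max |s|=6)
Stage 2 (ABS): |-1|=1, |1|=1, |6|=6, |-2|=2 -> [1, 1, 6, 2] (max |s|=6)
Stage 3 (OFFSET 4): 1+4=5, 1+4=5, 6+4=10, 2+4=6 -> [5, 5, 10, 6] (max |s|=10)
Stage 4 (CLIP -3 6): clip(5,-3,6)=5, clip(5,-3,6)=5, clip(10,-3,6)=6, clip(6,-3,6)=6 -> [5, 5, 6, 6] (max |s|=6)
Stage 5 (SUM): sum[0..0]=5, sum[0..1]=10, sum[0..2]=16, sum[0..3]=22 -> [5, 10, 16, 22] (max |s|=22)
Stage 6 (OFFSET 5): 5+5=10, 10+5=15, 16+5=21, 22+5=27 -> [10, 15, 21, 27] (max |s|=27)
Overall max amplitude: 27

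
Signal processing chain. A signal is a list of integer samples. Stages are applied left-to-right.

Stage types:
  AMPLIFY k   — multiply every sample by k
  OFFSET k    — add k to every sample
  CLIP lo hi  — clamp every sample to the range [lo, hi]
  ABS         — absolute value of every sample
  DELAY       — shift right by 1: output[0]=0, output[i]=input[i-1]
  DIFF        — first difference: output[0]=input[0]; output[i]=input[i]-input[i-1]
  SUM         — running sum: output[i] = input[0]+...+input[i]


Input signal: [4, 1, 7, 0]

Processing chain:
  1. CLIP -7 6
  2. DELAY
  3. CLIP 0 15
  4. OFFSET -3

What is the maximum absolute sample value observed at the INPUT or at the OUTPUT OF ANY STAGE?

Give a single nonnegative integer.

Answer: 7

Derivation:
Input: [4, 1, 7, 0] (max |s|=7)
Stage 1 (CLIP -7 6): clip(4,-7,6)=4, clip(1,-7,6)=1, clip(7,-7,6)=6, clip(0,-7,6)=0 -> [4, 1, 6, 0] (max |s|=6)
Stage 2 (DELAY): [0, 4, 1, 6] = [0, 4, 1, 6] -> [0, 4, 1, 6] (max |s|=6)
Stage 3 (CLIP 0 15): clip(0,0,15)=0, clip(4,0,15)=4, clip(1,0,15)=1, clip(6,0,15)=6 -> [0, 4, 1, 6] (max |s|=6)
Stage 4 (OFFSET -3): 0+-3=-3, 4+-3=1, 1+-3=-2, 6+-3=3 -> [-3, 1, -2, 3] (max |s|=3)
Overall max amplitude: 7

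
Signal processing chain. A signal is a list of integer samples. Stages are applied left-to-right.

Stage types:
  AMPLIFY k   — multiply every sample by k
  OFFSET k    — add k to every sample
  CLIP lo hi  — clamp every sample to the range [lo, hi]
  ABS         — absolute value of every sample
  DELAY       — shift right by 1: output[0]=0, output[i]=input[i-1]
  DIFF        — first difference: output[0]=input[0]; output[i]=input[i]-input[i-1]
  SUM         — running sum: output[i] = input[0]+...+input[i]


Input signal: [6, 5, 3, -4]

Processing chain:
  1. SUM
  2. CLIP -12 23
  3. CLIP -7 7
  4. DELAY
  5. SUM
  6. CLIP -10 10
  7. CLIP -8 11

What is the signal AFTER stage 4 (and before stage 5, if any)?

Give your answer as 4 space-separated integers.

Answer: 0 6 7 7

Derivation:
Input: [6, 5, 3, -4]
Stage 1 (SUM): sum[0..0]=6, sum[0..1]=11, sum[0..2]=14, sum[0..3]=10 -> [6, 11, 14, 10]
Stage 2 (CLIP -12 23): clip(6,-12,23)=6, clip(11,-12,23)=11, clip(14,-12,23)=14, clip(10,-12,23)=10 -> [6, 11, 14, 10]
Stage 3 (CLIP -7 7): clip(6,-7,7)=6, clip(11,-7,7)=7, clip(14,-7,7)=7, clip(10,-7,7)=7 -> [6, 7, 7, 7]
Stage 4 (DELAY): [0, 6, 7, 7] = [0, 6, 7, 7] -> [0, 6, 7, 7]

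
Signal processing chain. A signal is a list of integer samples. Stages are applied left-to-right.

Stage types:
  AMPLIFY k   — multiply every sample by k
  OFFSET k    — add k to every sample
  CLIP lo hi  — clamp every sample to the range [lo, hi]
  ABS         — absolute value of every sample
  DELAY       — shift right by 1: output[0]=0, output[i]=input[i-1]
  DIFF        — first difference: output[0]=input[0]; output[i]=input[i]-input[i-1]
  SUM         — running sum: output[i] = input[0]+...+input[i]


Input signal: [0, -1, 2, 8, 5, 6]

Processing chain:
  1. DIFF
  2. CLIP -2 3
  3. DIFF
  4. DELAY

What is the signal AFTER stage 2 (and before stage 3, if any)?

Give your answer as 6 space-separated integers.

Input: [0, -1, 2, 8, 5, 6]
Stage 1 (DIFF): s[0]=0, -1-0=-1, 2--1=3, 8-2=6, 5-8=-3, 6-5=1 -> [0, -1, 3, 6, -3, 1]
Stage 2 (CLIP -2 3): clip(0,-2,3)=0, clip(-1,-2,3)=-1, clip(3,-2,3)=3, clip(6,-2,3)=3, clip(-3,-2,3)=-2, clip(1,-2,3)=1 -> [0, -1, 3, 3, -2, 1]

Answer: 0 -1 3 3 -2 1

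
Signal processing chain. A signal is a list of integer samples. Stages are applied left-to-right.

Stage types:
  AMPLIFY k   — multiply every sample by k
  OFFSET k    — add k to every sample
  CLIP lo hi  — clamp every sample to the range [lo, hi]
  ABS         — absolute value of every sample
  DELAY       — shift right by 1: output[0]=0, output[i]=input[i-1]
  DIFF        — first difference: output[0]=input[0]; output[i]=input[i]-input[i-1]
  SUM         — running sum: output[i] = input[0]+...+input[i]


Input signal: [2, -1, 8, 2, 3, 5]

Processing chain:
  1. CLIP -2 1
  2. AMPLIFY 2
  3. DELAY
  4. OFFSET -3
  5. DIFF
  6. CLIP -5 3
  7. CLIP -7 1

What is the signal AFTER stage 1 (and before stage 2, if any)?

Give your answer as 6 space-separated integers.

Input: [2, -1, 8, 2, 3, 5]
Stage 1 (CLIP -2 1): clip(2,-2,1)=1, clip(-1,-2,1)=-1, clip(8,-2,1)=1, clip(2,-2,1)=1, clip(3,-2,1)=1, clip(5,-2,1)=1 -> [1, -1, 1, 1, 1, 1]

Answer: 1 -1 1 1 1 1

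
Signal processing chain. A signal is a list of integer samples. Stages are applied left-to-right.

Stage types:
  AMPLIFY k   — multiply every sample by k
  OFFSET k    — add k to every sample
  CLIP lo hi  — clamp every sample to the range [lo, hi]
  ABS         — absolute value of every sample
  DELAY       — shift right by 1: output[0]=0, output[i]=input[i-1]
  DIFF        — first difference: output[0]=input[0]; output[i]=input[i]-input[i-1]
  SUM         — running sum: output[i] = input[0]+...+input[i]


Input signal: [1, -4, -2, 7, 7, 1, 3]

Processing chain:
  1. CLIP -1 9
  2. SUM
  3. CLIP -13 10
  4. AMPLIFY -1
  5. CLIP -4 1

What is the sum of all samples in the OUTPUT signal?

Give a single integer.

Input: [1, -4, -2, 7, 7, 1, 3]
Stage 1 (CLIP -1 9): clip(1,-1,9)=1, clip(-4,-1,9)=-1, clip(-2,-1,9)=-1, clip(7,-1,9)=7, clip(7,-1,9)=7, clip(1,-1,9)=1, clip(3,-1,9)=3 -> [1, -1, -1, 7, 7, 1, 3]
Stage 2 (SUM): sum[0..0]=1, sum[0..1]=0, sum[0..2]=-1, sum[0..3]=6, sum[0..4]=13, sum[0..5]=14, sum[0..6]=17 -> [1, 0, -1, 6, 13, 14, 17]
Stage 3 (CLIP -13 10): clip(1,-13,10)=1, clip(0,-13,10)=0, clip(-1,-13,10)=-1, clip(6,-13,10)=6, clip(13,-13,10)=10, clip(14,-13,10)=10, clip(17,-13,10)=10 -> [1, 0, -1, 6, 10, 10, 10]
Stage 4 (AMPLIFY -1): 1*-1=-1, 0*-1=0, -1*-1=1, 6*-1=-6, 10*-1=-10, 10*-1=-10, 10*-1=-10 -> [-1, 0, 1, -6, -10, -10, -10]
Stage 5 (CLIP -4 1): clip(-1,-4,1)=-1, clip(0,-4,1)=0, clip(1,-4,1)=1, clip(-6,-4,1)=-4, clip(-10,-4,1)=-4, clip(-10,-4,1)=-4, clip(-10,-4,1)=-4 -> [-1, 0, 1, -4, -4, -4, -4]
Output sum: -16

Answer: -16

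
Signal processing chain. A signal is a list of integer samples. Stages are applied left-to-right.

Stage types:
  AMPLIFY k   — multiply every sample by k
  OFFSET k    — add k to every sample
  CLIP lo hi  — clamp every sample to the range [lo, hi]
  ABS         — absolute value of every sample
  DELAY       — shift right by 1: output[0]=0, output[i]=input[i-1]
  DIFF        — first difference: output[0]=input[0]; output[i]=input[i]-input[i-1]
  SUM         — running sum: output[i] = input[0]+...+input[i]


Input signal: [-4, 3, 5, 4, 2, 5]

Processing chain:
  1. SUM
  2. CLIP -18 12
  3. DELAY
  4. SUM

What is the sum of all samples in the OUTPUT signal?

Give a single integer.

Input: [-4, 3, 5, 4, 2, 5]
Stage 1 (SUM): sum[0..0]=-4, sum[0..1]=-1, sum[0..2]=4, sum[0..3]=8, sum[0..4]=10, sum[0..5]=15 -> [-4, -1, 4, 8, 10, 15]
Stage 2 (CLIP -18 12): clip(-4,-18,12)=-4, clip(-1,-18,12)=-1, clip(4,-18,12)=4, clip(8,-18,12)=8, clip(10,-18,12)=10, clip(15,-18,12)=12 -> [-4, -1, 4, 8, 10, 12]
Stage 3 (DELAY): [0, -4, -1, 4, 8, 10] = [0, -4, -1, 4, 8, 10] -> [0, -4, -1, 4, 8, 10]
Stage 4 (SUM): sum[0..0]=0, sum[0..1]=-4, sum[0..2]=-5, sum[0..3]=-1, sum[0..4]=7, sum[0..5]=17 -> [0, -4, -5, -1, 7, 17]
Output sum: 14

Answer: 14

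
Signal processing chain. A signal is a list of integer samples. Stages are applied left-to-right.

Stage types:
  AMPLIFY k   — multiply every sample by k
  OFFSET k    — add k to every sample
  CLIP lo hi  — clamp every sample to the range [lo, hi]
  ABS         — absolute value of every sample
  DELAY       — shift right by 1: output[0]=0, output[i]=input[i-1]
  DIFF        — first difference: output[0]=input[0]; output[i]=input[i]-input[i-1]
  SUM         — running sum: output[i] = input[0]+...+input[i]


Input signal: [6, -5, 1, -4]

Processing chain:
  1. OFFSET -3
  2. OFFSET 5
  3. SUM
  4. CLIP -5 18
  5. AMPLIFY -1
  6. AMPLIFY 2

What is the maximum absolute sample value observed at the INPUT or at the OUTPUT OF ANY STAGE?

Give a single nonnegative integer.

Answer: 16

Derivation:
Input: [6, -5, 1, -4] (max |s|=6)
Stage 1 (OFFSET -3): 6+-3=3, -5+-3=-8, 1+-3=-2, -4+-3=-7 -> [3, -8, -2, -7] (max |s|=8)
Stage 2 (OFFSET 5): 3+5=8, -8+5=-3, -2+5=3, -7+5=-2 -> [8, -3, 3, -2] (max |s|=8)
Stage 3 (SUM): sum[0..0]=8, sum[0..1]=5, sum[0..2]=8, sum[0..3]=6 -> [8, 5, 8, 6] (max |s|=8)
Stage 4 (CLIP -5 18): clip(8,-5,18)=8, clip(5,-5,18)=5, clip(8,-5,18)=8, clip(6,-5,18)=6 -> [8, 5, 8, 6] (max |s|=8)
Stage 5 (AMPLIFY -1): 8*-1=-8, 5*-1=-5, 8*-1=-8, 6*-1=-6 -> [-8, -5, -8, -6] (max |s|=8)
Stage 6 (AMPLIFY 2): -8*2=-16, -5*2=-10, -8*2=-16, -6*2=-12 -> [-16, -10, -16, -12] (max |s|=16)
Overall max amplitude: 16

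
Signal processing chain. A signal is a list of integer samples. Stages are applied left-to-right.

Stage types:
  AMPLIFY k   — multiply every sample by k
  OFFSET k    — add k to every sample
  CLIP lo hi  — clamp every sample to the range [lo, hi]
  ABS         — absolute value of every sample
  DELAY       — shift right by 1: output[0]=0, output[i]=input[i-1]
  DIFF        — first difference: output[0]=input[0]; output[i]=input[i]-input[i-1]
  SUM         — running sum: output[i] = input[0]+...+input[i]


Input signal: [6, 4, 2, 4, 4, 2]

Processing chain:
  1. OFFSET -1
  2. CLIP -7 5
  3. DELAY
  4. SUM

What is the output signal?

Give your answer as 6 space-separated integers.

Answer: 0 5 8 9 12 15

Derivation:
Input: [6, 4, 2, 4, 4, 2]
Stage 1 (OFFSET -1): 6+-1=5, 4+-1=3, 2+-1=1, 4+-1=3, 4+-1=3, 2+-1=1 -> [5, 3, 1, 3, 3, 1]
Stage 2 (CLIP -7 5): clip(5,-7,5)=5, clip(3,-7,5)=3, clip(1,-7,5)=1, clip(3,-7,5)=3, clip(3,-7,5)=3, clip(1,-7,5)=1 -> [5, 3, 1, 3, 3, 1]
Stage 3 (DELAY): [0, 5, 3, 1, 3, 3] = [0, 5, 3, 1, 3, 3] -> [0, 5, 3, 1, 3, 3]
Stage 4 (SUM): sum[0..0]=0, sum[0..1]=5, sum[0..2]=8, sum[0..3]=9, sum[0..4]=12, sum[0..5]=15 -> [0, 5, 8, 9, 12, 15]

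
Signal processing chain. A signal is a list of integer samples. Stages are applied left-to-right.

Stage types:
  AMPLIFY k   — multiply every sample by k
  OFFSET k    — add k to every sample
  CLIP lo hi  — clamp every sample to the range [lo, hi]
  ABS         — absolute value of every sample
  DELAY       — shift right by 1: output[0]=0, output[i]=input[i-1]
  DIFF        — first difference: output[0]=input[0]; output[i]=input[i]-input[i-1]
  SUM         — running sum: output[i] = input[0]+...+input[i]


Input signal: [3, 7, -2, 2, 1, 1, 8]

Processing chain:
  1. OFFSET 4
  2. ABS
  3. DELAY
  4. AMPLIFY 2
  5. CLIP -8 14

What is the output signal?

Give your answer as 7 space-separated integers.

Answer: 0 14 14 4 12 10 10

Derivation:
Input: [3, 7, -2, 2, 1, 1, 8]
Stage 1 (OFFSET 4): 3+4=7, 7+4=11, -2+4=2, 2+4=6, 1+4=5, 1+4=5, 8+4=12 -> [7, 11, 2, 6, 5, 5, 12]
Stage 2 (ABS): |7|=7, |11|=11, |2|=2, |6|=6, |5|=5, |5|=5, |12|=12 -> [7, 11, 2, 6, 5, 5, 12]
Stage 3 (DELAY): [0, 7, 11, 2, 6, 5, 5] = [0, 7, 11, 2, 6, 5, 5] -> [0, 7, 11, 2, 6, 5, 5]
Stage 4 (AMPLIFY 2): 0*2=0, 7*2=14, 11*2=22, 2*2=4, 6*2=12, 5*2=10, 5*2=10 -> [0, 14, 22, 4, 12, 10, 10]
Stage 5 (CLIP -8 14): clip(0,-8,14)=0, clip(14,-8,14)=14, clip(22,-8,14)=14, clip(4,-8,14)=4, clip(12,-8,14)=12, clip(10,-8,14)=10, clip(10,-8,14)=10 -> [0, 14, 14, 4, 12, 10, 10]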